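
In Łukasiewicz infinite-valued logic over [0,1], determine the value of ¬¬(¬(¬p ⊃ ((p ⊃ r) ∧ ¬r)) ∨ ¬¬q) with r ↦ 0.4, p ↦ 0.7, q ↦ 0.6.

0.60

¬p: Łukasiewicz ¬ gives 1 − 0.7 = 0.3
(p ⊃ r): min(1, 1 − 0.7 + 0.4) = 0.7
¬r: Łukasiewicz ¬ gives 1 − 0.4 = 0.6
((p ⊃ r) ∧ ¬r) = min(0.7, 0.6) = 0.6
(¬p ⊃ ((p ⊃ r) ∧ ¬r)): min(1, 1 − 0.3 + 0.6) = 1
¬(¬p ⊃ ((p ⊃ r) ∧ ¬r)): Łukasiewicz ¬ gives 1 − 1 = 0
¬q: Łukasiewicz ¬ gives 1 − 0.6 = 0.4
¬¬q: Łukasiewicz ¬ gives 1 − 0.4 = 0.6
(¬(¬p ⊃ ((p ⊃ r) ∧ ¬r)) ∨ ¬¬q) = max(0, 0.6) = 0.6
¬(¬(¬p ⊃ ((p ⊃ r) ∧ ¬r)) ∨ ¬¬q): Łukasiewicz ¬ gives 1 − 0.6 = 0.4
¬¬(¬(¬p ⊃ ((p ⊃ r) ∧ ¬r)) ∨ ¬¬q): Łukasiewicz ¬ gives 1 − 0.4 = 0.6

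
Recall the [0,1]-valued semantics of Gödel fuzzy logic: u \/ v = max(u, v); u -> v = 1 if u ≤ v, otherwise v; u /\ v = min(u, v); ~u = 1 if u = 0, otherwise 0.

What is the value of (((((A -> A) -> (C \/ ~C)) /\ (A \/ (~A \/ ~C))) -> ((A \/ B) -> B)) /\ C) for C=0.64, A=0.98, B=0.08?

0.08

(A -> A): 0.98 ≤ 0.98, so result = 1
~C: Gödel ¬ of 0.64 = 0 (operand ≠ 0)
(C \/ ~C) = max(0.64, 0) = 0.64
((A -> A) -> (C \/ ~C)): 1 > 0.64, so result = 0.64
~A: Gödel ¬ of 0.98 = 0 (operand ≠ 0)
~C: Gödel ¬ of 0.64 = 0 (operand ≠ 0)
(~A \/ ~C) = max(0, 0) = 0
(A \/ (~A \/ ~C)) = max(0.98, 0) = 0.98
(((A -> A) -> (C \/ ~C)) /\ (A \/ (~A \/ ~C))) = min(0.64, 0.98) = 0.64
(A \/ B) = max(0.98, 0.08) = 0.98
((A \/ B) -> B): 0.98 > 0.08, so result = 0.08
((((A -> A) -> (C \/ ~C)) /\ (A \/ (~A \/ ~C))) -> ((A \/ B) -> B)): 0.64 > 0.08, so result = 0.08
(((((A -> A) -> (C \/ ~C)) /\ (A \/ (~A \/ ~C))) -> ((A \/ B) -> B)) /\ C) = min(0.08, 0.64) = 0.08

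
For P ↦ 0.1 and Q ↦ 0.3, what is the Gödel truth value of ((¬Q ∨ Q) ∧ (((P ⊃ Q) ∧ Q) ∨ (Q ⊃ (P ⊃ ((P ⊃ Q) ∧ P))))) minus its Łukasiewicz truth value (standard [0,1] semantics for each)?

-0.40

Gödel evaluation:
  ¬Q: Gödel ¬ of 0.3 = 0 (operand ≠ 0)
  (¬Q ∨ Q) = max(0, 0.3) = 0.3
  (P ⊃ Q): 0.1 ≤ 0.3, so result = 1
  ((P ⊃ Q) ∧ Q) = min(1, 0.3) = 0.3
  (P ⊃ Q): 0.1 ≤ 0.3, so result = 1
  ((P ⊃ Q) ∧ P) = min(1, 0.1) = 0.1
  (P ⊃ ((P ⊃ Q) ∧ P)): 0.1 ≤ 0.1, so result = 1
  (Q ⊃ (P ⊃ ((P ⊃ Q) ∧ P))): 0.3 ≤ 1, so result = 1
  (((P ⊃ Q) ∧ Q) ∨ (Q ⊃ (P ⊃ ((P ⊃ Q) ∧ P)))) = max(0.3, 1) = 1
  ((¬Q ∨ Q) ∧ (((P ⊃ Q) ∧ Q) ∨ (Q ⊃ (P ⊃ ((P ⊃ Q) ∧ P))))) = min(0.3, 1) = 0.3
  Gödel value = 0.3
Łukasiewicz evaluation:
  ¬Q: Łukasiewicz ¬ gives 1 − 0.3 = 0.7
  (¬Q ∨ Q) = max(0.7, 0.3) = 0.7
  (P ⊃ Q): min(1, 1 − 0.1 + 0.3) = 1
  ((P ⊃ Q) ∧ Q) = min(1, 0.3) = 0.3
  (P ⊃ Q): min(1, 1 − 0.1 + 0.3) = 1
  ((P ⊃ Q) ∧ P) = min(1, 0.1) = 0.1
  (P ⊃ ((P ⊃ Q) ∧ P)): min(1, 1 − 0.1 + 0.1) = 1
  (Q ⊃ (P ⊃ ((P ⊃ Q) ∧ P))): min(1, 1 − 0.3 + 1) = 1
  (((P ⊃ Q) ∧ Q) ∨ (Q ⊃ (P ⊃ ((P ⊃ Q) ∧ P)))) = max(0.3, 1) = 1
  ((¬Q ∨ Q) ∧ (((P ⊃ Q) ∧ Q) ∨ (Q ⊃ (P ⊃ ((P ⊃ Q) ∧ P))))) = min(0.7, 1) = 0.7
  Łukasiewicz value = 0.7
Difference: 0.3 − 0.7 = -0.40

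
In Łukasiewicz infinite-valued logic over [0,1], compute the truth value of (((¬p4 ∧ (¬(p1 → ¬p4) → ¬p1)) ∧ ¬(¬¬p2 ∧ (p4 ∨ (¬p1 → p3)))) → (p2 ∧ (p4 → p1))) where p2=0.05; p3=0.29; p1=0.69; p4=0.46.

¬p4: Łukasiewicz ¬ gives 1 − 0.46 = 0.54
¬p4: Łukasiewicz ¬ gives 1 − 0.46 = 0.54
(p1 → ¬p4): min(1, 1 − 0.69 + 0.54) = 0.85
¬(p1 → ¬p4): Łukasiewicz ¬ gives 1 − 0.85 = 0.15
¬p1: Łukasiewicz ¬ gives 1 − 0.69 = 0.31
(¬(p1 → ¬p4) → ¬p1): min(1, 1 − 0.15 + 0.31) = 1
(¬p4 ∧ (¬(p1 → ¬p4) → ¬p1)) = min(0.54, 1) = 0.54
¬p2: Łukasiewicz ¬ gives 1 − 0.05 = 0.95
¬¬p2: Łukasiewicz ¬ gives 1 − 0.95 = 0.05
¬p1: Łukasiewicz ¬ gives 1 − 0.69 = 0.31
(¬p1 → p3): min(1, 1 − 0.31 + 0.29) = 0.98
(p4 ∨ (¬p1 → p3)) = max(0.46, 0.98) = 0.98
(¬¬p2 ∧ (p4 ∨ (¬p1 → p3))) = min(0.05, 0.98) = 0.05
¬(¬¬p2 ∧ (p4 ∨ (¬p1 → p3))): Łukasiewicz ¬ gives 1 − 0.05 = 0.95
((¬p4 ∧ (¬(p1 → ¬p4) → ¬p1)) ∧ ¬(¬¬p2 ∧ (p4 ∨ (¬p1 → p3)))) = min(0.54, 0.95) = 0.54
(p4 → p1): min(1, 1 − 0.46 + 0.69) = 1
(p2 ∧ (p4 → p1)) = min(0.05, 1) = 0.05
(((¬p4 ∧ (¬(p1 → ¬p4) → ¬p1)) ∧ ¬(¬¬p2 ∧ (p4 ∨ (¬p1 → p3)))) → (p2 ∧ (p4 → p1))): min(1, 1 − 0.54 + 0.05) = 0.51

0.51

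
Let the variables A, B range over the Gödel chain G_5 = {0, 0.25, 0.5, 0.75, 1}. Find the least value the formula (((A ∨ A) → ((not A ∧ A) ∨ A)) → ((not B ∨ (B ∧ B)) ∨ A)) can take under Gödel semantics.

0.25

The minimum is attained at A = 0, B = 0.25:
  (A ∨ A) = max(0, 0) = 0
  not A: Gödel ¬ of 0 = 1 (operand is 0)
  (not A ∧ A) = min(1, 0) = 0
  ((not A ∧ A) ∨ A) = max(0, 0) = 0
  ((A ∨ A) → ((not A ∧ A) ∨ A)): 0 ≤ 0, so result = 1
  not B: Gödel ¬ of 0.25 = 0 (operand ≠ 0)
  (B ∧ B) = min(0.25, 0.25) = 0.25
  (not B ∨ (B ∧ B)) = max(0, 0.25) = 0.25
  ((not B ∨ (B ∧ B)) ∨ A) = max(0.25, 0) = 0.25
  (((A ∨ A) → ((not A ∧ A) ∨ A)) → ((not B ∨ (B ∧ B)) ∨ A)): 1 > 0.25, so result = 0.25
Checking all 25 assignments confirms none give a value below 0.25.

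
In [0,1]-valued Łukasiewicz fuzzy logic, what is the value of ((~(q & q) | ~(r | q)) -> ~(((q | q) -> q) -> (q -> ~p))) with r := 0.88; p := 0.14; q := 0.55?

(q & q) = min(0.55, 0.55) = 0.55
~(q & q): Łukasiewicz ¬ gives 1 − 0.55 = 0.45
(r | q) = max(0.88, 0.55) = 0.88
~(r | q): Łukasiewicz ¬ gives 1 − 0.88 = 0.12
(~(q & q) | ~(r | q)) = max(0.45, 0.12) = 0.45
(q | q) = max(0.55, 0.55) = 0.55
((q | q) -> q): min(1, 1 − 0.55 + 0.55) = 1
~p: Łukasiewicz ¬ gives 1 − 0.14 = 0.86
(q -> ~p): min(1, 1 − 0.55 + 0.86) = 1
(((q | q) -> q) -> (q -> ~p)): min(1, 1 − 1 + 1) = 1
~(((q | q) -> q) -> (q -> ~p)): Łukasiewicz ¬ gives 1 − 1 = 0
((~(q & q) | ~(r | q)) -> ~(((q | q) -> q) -> (q -> ~p))): min(1, 1 − 0.45 + 0) = 0.55

0.55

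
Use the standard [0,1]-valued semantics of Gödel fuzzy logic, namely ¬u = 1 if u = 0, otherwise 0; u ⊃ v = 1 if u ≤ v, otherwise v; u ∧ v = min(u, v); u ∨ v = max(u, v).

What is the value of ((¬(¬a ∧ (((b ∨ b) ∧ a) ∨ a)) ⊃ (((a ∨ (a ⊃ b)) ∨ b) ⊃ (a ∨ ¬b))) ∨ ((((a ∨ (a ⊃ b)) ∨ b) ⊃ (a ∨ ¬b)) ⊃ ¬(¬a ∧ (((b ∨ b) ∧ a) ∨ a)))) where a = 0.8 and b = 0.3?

¬a: Gödel ¬ of 0.8 = 0 (operand ≠ 0)
(b ∨ b) = max(0.3, 0.3) = 0.3
((b ∨ b) ∧ a) = min(0.3, 0.8) = 0.3
(((b ∨ b) ∧ a) ∨ a) = max(0.3, 0.8) = 0.8
(¬a ∧ (((b ∨ b) ∧ a) ∨ a)) = min(0, 0.8) = 0
¬(¬a ∧ (((b ∨ b) ∧ a) ∨ a)): Gödel ¬ of 0 = 1 (operand is 0)
(a ⊃ b): 0.8 > 0.3, so result = 0.3
(a ∨ (a ⊃ b)) = max(0.8, 0.3) = 0.8
((a ∨ (a ⊃ b)) ∨ b) = max(0.8, 0.3) = 0.8
¬b: Gödel ¬ of 0.3 = 0 (operand ≠ 0)
(a ∨ ¬b) = max(0.8, 0) = 0.8
(((a ∨ (a ⊃ b)) ∨ b) ⊃ (a ∨ ¬b)): 0.8 ≤ 0.8, so result = 1
(¬(¬a ∧ (((b ∨ b) ∧ a) ∨ a)) ⊃ (((a ∨ (a ⊃ b)) ∨ b) ⊃ (a ∨ ¬b))): 1 ≤ 1, so result = 1
(a ⊃ b): 0.8 > 0.3, so result = 0.3
(a ∨ (a ⊃ b)) = max(0.8, 0.3) = 0.8
((a ∨ (a ⊃ b)) ∨ b) = max(0.8, 0.3) = 0.8
¬b: Gödel ¬ of 0.3 = 0 (operand ≠ 0)
(a ∨ ¬b) = max(0.8, 0) = 0.8
(((a ∨ (a ⊃ b)) ∨ b) ⊃ (a ∨ ¬b)): 0.8 ≤ 0.8, so result = 1
¬a: Gödel ¬ of 0.8 = 0 (operand ≠ 0)
(b ∨ b) = max(0.3, 0.3) = 0.3
((b ∨ b) ∧ a) = min(0.3, 0.8) = 0.3
(((b ∨ b) ∧ a) ∨ a) = max(0.3, 0.8) = 0.8
(¬a ∧ (((b ∨ b) ∧ a) ∨ a)) = min(0, 0.8) = 0
¬(¬a ∧ (((b ∨ b) ∧ a) ∨ a)): Gödel ¬ of 0 = 1 (operand is 0)
((((a ∨ (a ⊃ b)) ∨ b) ⊃ (a ∨ ¬b)) ⊃ ¬(¬a ∧ (((b ∨ b) ∧ a) ∨ a))): 1 ≤ 1, so result = 1
((¬(¬a ∧ (((b ∨ b) ∧ a) ∨ a)) ⊃ (((a ∨ (a ⊃ b)) ∨ b) ⊃ (a ∨ ¬b))) ∨ ((((a ∨ (a ⊃ b)) ∨ b) ⊃ (a ∨ ¬b)) ⊃ ¬(¬a ∧ (((b ∨ b) ∧ a) ∨ a)))) = max(1, 1) = 1

1.00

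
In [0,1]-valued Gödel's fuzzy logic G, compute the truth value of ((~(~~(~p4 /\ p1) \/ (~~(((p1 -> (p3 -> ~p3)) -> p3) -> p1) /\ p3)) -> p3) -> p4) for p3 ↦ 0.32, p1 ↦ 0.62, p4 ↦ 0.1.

0.10

~p4: Gödel ¬ of 0.1 = 0 (operand ≠ 0)
(~p4 /\ p1) = min(0, 0.62) = 0
~(~p4 /\ p1): Gödel ¬ of 0 = 1 (operand is 0)
~~(~p4 /\ p1): Gödel ¬ of 1 = 0 (operand ≠ 0)
~p3: Gödel ¬ of 0.32 = 0 (operand ≠ 0)
(p3 -> ~p3): 0.32 > 0, so result = 0
(p1 -> (p3 -> ~p3)): 0.62 > 0, so result = 0
((p1 -> (p3 -> ~p3)) -> p3): 0 ≤ 0.32, so result = 1
(((p1 -> (p3 -> ~p3)) -> p3) -> p1): 1 > 0.62, so result = 0.62
~(((p1 -> (p3 -> ~p3)) -> p3) -> p1): Gödel ¬ of 0.62 = 0 (operand ≠ 0)
~~(((p1 -> (p3 -> ~p3)) -> p3) -> p1): Gödel ¬ of 0 = 1 (operand is 0)
(~~(((p1 -> (p3 -> ~p3)) -> p3) -> p1) /\ p3) = min(1, 0.32) = 0.32
(~~(~p4 /\ p1) \/ (~~(((p1 -> (p3 -> ~p3)) -> p3) -> p1) /\ p3)) = max(0, 0.32) = 0.32
~(~~(~p4 /\ p1) \/ (~~(((p1 -> (p3 -> ~p3)) -> p3) -> p1) /\ p3)): Gödel ¬ of 0.32 = 0 (operand ≠ 0)
(~(~~(~p4 /\ p1) \/ (~~(((p1 -> (p3 -> ~p3)) -> p3) -> p1) /\ p3)) -> p3): 0 ≤ 0.32, so result = 1
((~(~~(~p4 /\ p1) \/ (~~(((p1 -> (p3 -> ~p3)) -> p3) -> p1) /\ p3)) -> p3) -> p4): 1 > 0.1, so result = 0.1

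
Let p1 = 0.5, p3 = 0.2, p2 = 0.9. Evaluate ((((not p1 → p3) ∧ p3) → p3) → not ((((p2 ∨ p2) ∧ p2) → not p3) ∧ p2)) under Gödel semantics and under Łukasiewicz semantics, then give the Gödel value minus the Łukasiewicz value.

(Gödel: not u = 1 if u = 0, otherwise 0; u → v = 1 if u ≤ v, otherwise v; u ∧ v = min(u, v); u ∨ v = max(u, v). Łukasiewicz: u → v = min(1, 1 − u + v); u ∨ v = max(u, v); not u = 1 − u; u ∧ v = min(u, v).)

0.90

Gödel evaluation:
  not p1: Gödel ¬ of 0.5 = 0 (operand ≠ 0)
  (not p1 → p3): 0 ≤ 0.2, so result = 1
  ((not p1 → p3) ∧ p3) = min(1, 0.2) = 0.2
  (((not p1 → p3) ∧ p3) → p3): 0.2 ≤ 0.2, so result = 1
  (p2 ∨ p2) = max(0.9, 0.9) = 0.9
  ((p2 ∨ p2) ∧ p2) = min(0.9, 0.9) = 0.9
  not p3: Gödel ¬ of 0.2 = 0 (operand ≠ 0)
  (((p2 ∨ p2) ∧ p2) → not p3): 0.9 > 0, so result = 0
  ((((p2 ∨ p2) ∧ p2) → not p3) ∧ p2) = min(0, 0.9) = 0
  not ((((p2 ∨ p2) ∧ p2) → not p3) ∧ p2): Gödel ¬ of 0 = 1 (operand is 0)
  ((((not p1 → p3) ∧ p3) → p3) → not ((((p2 ∨ p2) ∧ p2) → not p3) ∧ p2)): 1 ≤ 1, so result = 1
  Gödel value = 1
Łukasiewicz evaluation:
  not p1: Łukasiewicz ¬ gives 1 − 0.5 = 0.5
  (not p1 → p3): min(1, 1 − 0.5 + 0.2) = 0.7
  ((not p1 → p3) ∧ p3) = min(0.7, 0.2) = 0.2
  (((not p1 → p3) ∧ p3) → p3): min(1, 1 − 0.2 + 0.2) = 1
  (p2 ∨ p2) = max(0.9, 0.9) = 0.9
  ((p2 ∨ p2) ∧ p2) = min(0.9, 0.9) = 0.9
  not p3: Łukasiewicz ¬ gives 1 − 0.2 = 0.8
  (((p2 ∨ p2) ∧ p2) → not p3): min(1, 1 − 0.9 + 0.8) = 0.9
  ((((p2 ∨ p2) ∧ p2) → not p3) ∧ p2) = min(0.9, 0.9) = 0.9
  not ((((p2 ∨ p2) ∧ p2) → not p3) ∧ p2): Łukasiewicz ¬ gives 1 − 0.9 = 0.1
  ((((not p1 → p3) ∧ p3) → p3) → not ((((p2 ∨ p2) ∧ p2) → not p3) ∧ p2)): min(1, 1 − 1 + 0.1) = 0.1
  Łukasiewicz value = 0.1
Difference: 1 − 0.1 = 0.90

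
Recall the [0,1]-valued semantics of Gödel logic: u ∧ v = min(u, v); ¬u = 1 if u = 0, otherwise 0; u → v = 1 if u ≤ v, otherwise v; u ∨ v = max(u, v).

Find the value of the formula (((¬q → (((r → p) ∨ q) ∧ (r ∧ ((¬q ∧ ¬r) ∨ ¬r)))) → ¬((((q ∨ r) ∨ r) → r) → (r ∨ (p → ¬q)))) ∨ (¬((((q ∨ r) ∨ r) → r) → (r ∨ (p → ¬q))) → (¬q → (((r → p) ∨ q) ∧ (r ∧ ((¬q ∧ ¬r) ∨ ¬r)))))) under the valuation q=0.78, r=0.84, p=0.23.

¬q: Gödel ¬ of 0.78 = 0 (operand ≠ 0)
(r → p): 0.84 > 0.23, so result = 0.23
((r → p) ∨ q) = max(0.23, 0.78) = 0.78
¬q: Gödel ¬ of 0.78 = 0 (operand ≠ 0)
¬r: Gödel ¬ of 0.84 = 0 (operand ≠ 0)
(¬q ∧ ¬r) = min(0, 0) = 0
¬r: Gödel ¬ of 0.84 = 0 (operand ≠ 0)
((¬q ∧ ¬r) ∨ ¬r) = max(0, 0) = 0
(r ∧ ((¬q ∧ ¬r) ∨ ¬r)) = min(0.84, 0) = 0
(((r → p) ∨ q) ∧ (r ∧ ((¬q ∧ ¬r) ∨ ¬r))) = min(0.78, 0) = 0
(¬q → (((r → p) ∨ q) ∧ (r ∧ ((¬q ∧ ¬r) ∨ ¬r)))): 0 ≤ 0, so result = 1
(q ∨ r) = max(0.78, 0.84) = 0.84
((q ∨ r) ∨ r) = max(0.84, 0.84) = 0.84
(((q ∨ r) ∨ r) → r): 0.84 ≤ 0.84, so result = 1
¬q: Gödel ¬ of 0.78 = 0 (operand ≠ 0)
(p → ¬q): 0.23 > 0, so result = 0
(r ∨ (p → ¬q)) = max(0.84, 0) = 0.84
((((q ∨ r) ∨ r) → r) → (r ∨ (p → ¬q))): 1 > 0.84, so result = 0.84
¬((((q ∨ r) ∨ r) → r) → (r ∨ (p → ¬q))): Gödel ¬ of 0.84 = 0 (operand ≠ 0)
((¬q → (((r → p) ∨ q) ∧ (r ∧ ((¬q ∧ ¬r) ∨ ¬r)))) → ¬((((q ∨ r) ∨ r) → r) → (r ∨ (p → ¬q)))): 1 > 0, so result = 0
(q ∨ r) = max(0.78, 0.84) = 0.84
((q ∨ r) ∨ r) = max(0.84, 0.84) = 0.84
(((q ∨ r) ∨ r) → r): 0.84 ≤ 0.84, so result = 1
¬q: Gödel ¬ of 0.78 = 0 (operand ≠ 0)
(p → ¬q): 0.23 > 0, so result = 0
(r ∨ (p → ¬q)) = max(0.84, 0) = 0.84
((((q ∨ r) ∨ r) → r) → (r ∨ (p → ¬q))): 1 > 0.84, so result = 0.84
¬((((q ∨ r) ∨ r) → r) → (r ∨ (p → ¬q))): Gödel ¬ of 0.84 = 0 (operand ≠ 0)
¬q: Gödel ¬ of 0.78 = 0 (operand ≠ 0)
(r → p): 0.84 > 0.23, so result = 0.23
((r → p) ∨ q) = max(0.23, 0.78) = 0.78
¬q: Gödel ¬ of 0.78 = 0 (operand ≠ 0)
¬r: Gödel ¬ of 0.84 = 0 (operand ≠ 0)
(¬q ∧ ¬r) = min(0, 0) = 0
¬r: Gödel ¬ of 0.84 = 0 (operand ≠ 0)
((¬q ∧ ¬r) ∨ ¬r) = max(0, 0) = 0
(r ∧ ((¬q ∧ ¬r) ∨ ¬r)) = min(0.84, 0) = 0
(((r → p) ∨ q) ∧ (r ∧ ((¬q ∧ ¬r) ∨ ¬r))) = min(0.78, 0) = 0
(¬q → (((r → p) ∨ q) ∧ (r ∧ ((¬q ∧ ¬r) ∨ ¬r)))): 0 ≤ 0, so result = 1
(¬((((q ∨ r) ∨ r) → r) → (r ∨ (p → ¬q))) → (¬q → (((r → p) ∨ q) ∧ (r ∧ ((¬q ∧ ¬r) ∨ ¬r))))): 0 ≤ 1, so result = 1
(((¬q → (((r → p) ∨ q) ∧ (r ∧ ((¬q ∧ ¬r) ∨ ¬r)))) → ¬((((q ∨ r) ∨ r) → r) → (r ∨ (p → ¬q)))) ∨ (¬((((q ∨ r) ∨ r) → r) → (r ∨ (p → ¬q))) → (¬q → (((r → p) ∨ q) ∧ (r ∧ ((¬q ∧ ¬r) ∨ ¬r)))))) = max(0, 1) = 1

1.00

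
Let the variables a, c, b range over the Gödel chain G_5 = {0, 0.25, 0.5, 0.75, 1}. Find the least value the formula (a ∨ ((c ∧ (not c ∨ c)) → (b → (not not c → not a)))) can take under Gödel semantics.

0.25

The minimum is attained at a = 0.25, c = 0.25, b = 0.25:
  not c: Gödel ¬ of 0.25 = 0 (operand ≠ 0)
  (not c ∨ c) = max(0, 0.25) = 0.25
  (c ∧ (not c ∨ c)) = min(0.25, 0.25) = 0.25
  not c: Gödel ¬ of 0.25 = 0 (operand ≠ 0)
  not not c: Gödel ¬ of 0 = 1 (operand is 0)
  not a: Gödel ¬ of 0.25 = 0 (operand ≠ 0)
  (not not c → not a): 1 > 0, so result = 0
  (b → (not not c → not a)): 0.25 > 0, so result = 0
  ((c ∧ (not c ∨ c)) → (b → (not not c → not a))): 0.25 > 0, so result = 0
  (a ∨ ((c ∧ (not c ∨ c)) → (b → (not not c → not a)))) = max(0.25, 0) = 0.25
Checking all 125 assignments confirms none give a value below 0.25.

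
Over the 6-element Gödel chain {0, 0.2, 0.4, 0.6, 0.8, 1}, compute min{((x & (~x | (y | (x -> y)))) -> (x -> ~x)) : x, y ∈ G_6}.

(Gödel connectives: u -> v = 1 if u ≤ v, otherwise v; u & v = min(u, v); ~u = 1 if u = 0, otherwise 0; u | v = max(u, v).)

The minimum is attained at x = 0.2, y = 0.2:
  ~x: Gödel ¬ of 0.2 = 0 (operand ≠ 0)
  (x -> y): 0.2 ≤ 0.2, so result = 1
  (y | (x -> y)) = max(0.2, 1) = 1
  (~x | (y | (x -> y))) = max(0, 1) = 1
  (x & (~x | (y | (x -> y)))) = min(0.2, 1) = 0.2
  ~x: Gödel ¬ of 0.2 = 0 (operand ≠ 0)
  (x -> ~x): 0.2 > 0, so result = 0
  ((x & (~x | (y | (x -> y)))) -> (x -> ~x)): 0.2 > 0, so result = 0
Checking all 36 assignments confirms none give a value below 0.00.

0.00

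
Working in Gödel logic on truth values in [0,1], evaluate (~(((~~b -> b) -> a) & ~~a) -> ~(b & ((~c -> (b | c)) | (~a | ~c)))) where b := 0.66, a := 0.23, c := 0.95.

1.00

~b: Gödel ¬ of 0.66 = 0 (operand ≠ 0)
~~b: Gödel ¬ of 0 = 1 (operand is 0)
(~~b -> b): 1 > 0.66, so result = 0.66
((~~b -> b) -> a): 0.66 > 0.23, so result = 0.23
~a: Gödel ¬ of 0.23 = 0 (operand ≠ 0)
~~a: Gödel ¬ of 0 = 1 (operand is 0)
(((~~b -> b) -> a) & ~~a) = min(0.23, 1) = 0.23
~(((~~b -> b) -> a) & ~~a): Gödel ¬ of 0.23 = 0 (operand ≠ 0)
~c: Gödel ¬ of 0.95 = 0 (operand ≠ 0)
(b | c) = max(0.66, 0.95) = 0.95
(~c -> (b | c)): 0 ≤ 0.95, so result = 1
~a: Gödel ¬ of 0.23 = 0 (operand ≠ 0)
~c: Gödel ¬ of 0.95 = 0 (operand ≠ 0)
(~a | ~c) = max(0, 0) = 0
((~c -> (b | c)) | (~a | ~c)) = max(1, 0) = 1
(b & ((~c -> (b | c)) | (~a | ~c))) = min(0.66, 1) = 0.66
~(b & ((~c -> (b | c)) | (~a | ~c))): Gödel ¬ of 0.66 = 0 (operand ≠ 0)
(~(((~~b -> b) -> a) & ~~a) -> ~(b & ((~c -> (b | c)) | (~a | ~c)))): 0 ≤ 0, so result = 1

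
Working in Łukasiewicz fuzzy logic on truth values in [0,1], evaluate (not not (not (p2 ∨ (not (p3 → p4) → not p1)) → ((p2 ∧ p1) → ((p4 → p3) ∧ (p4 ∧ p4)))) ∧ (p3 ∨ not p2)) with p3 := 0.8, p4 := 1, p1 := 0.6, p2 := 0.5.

(p3 → p4): min(1, 1 − 0.8 + 1) = 1
not (p3 → p4): Łukasiewicz ¬ gives 1 − 1 = 0
not p1: Łukasiewicz ¬ gives 1 − 0.6 = 0.4
(not (p3 → p4) → not p1): min(1, 1 − 0 + 0.4) = 1
(p2 ∨ (not (p3 → p4) → not p1)) = max(0.5, 1) = 1
not (p2 ∨ (not (p3 → p4) → not p1)): Łukasiewicz ¬ gives 1 − 1 = 0
(p2 ∧ p1) = min(0.5, 0.6) = 0.5
(p4 → p3): min(1, 1 − 1 + 0.8) = 0.8
(p4 ∧ p4) = min(1, 1) = 1
((p4 → p3) ∧ (p4 ∧ p4)) = min(0.8, 1) = 0.8
((p2 ∧ p1) → ((p4 → p3) ∧ (p4 ∧ p4))): min(1, 1 − 0.5 + 0.8) = 1
(not (p2 ∨ (not (p3 → p4) → not p1)) → ((p2 ∧ p1) → ((p4 → p3) ∧ (p4 ∧ p4)))): min(1, 1 − 0 + 1) = 1
not (not (p2 ∨ (not (p3 → p4) → not p1)) → ((p2 ∧ p1) → ((p4 → p3) ∧ (p4 ∧ p4)))): Łukasiewicz ¬ gives 1 − 1 = 0
not not (not (p2 ∨ (not (p3 → p4) → not p1)) → ((p2 ∧ p1) → ((p4 → p3) ∧ (p4 ∧ p4)))): Łukasiewicz ¬ gives 1 − 0 = 1
not p2: Łukasiewicz ¬ gives 1 − 0.5 = 0.5
(p3 ∨ not p2) = max(0.8, 0.5) = 0.8
(not not (not (p2 ∨ (not (p3 → p4) → not p1)) → ((p2 ∧ p1) → ((p4 → p3) ∧ (p4 ∧ p4)))) ∧ (p3 ∨ not p2)) = min(1, 0.8) = 0.8

0.80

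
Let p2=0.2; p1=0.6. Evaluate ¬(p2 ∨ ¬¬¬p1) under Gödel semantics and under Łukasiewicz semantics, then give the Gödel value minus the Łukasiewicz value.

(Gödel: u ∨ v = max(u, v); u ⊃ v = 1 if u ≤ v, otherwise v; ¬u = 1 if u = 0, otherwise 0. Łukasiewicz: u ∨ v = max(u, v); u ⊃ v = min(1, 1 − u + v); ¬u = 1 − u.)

-0.60

Gödel evaluation:
  ¬p1: Gödel ¬ of 0.6 = 0 (operand ≠ 0)
  ¬¬p1: Gödel ¬ of 0 = 1 (operand is 0)
  ¬¬¬p1: Gödel ¬ of 1 = 0 (operand ≠ 0)
  (p2 ∨ ¬¬¬p1) = max(0.2, 0) = 0.2
  ¬(p2 ∨ ¬¬¬p1): Gödel ¬ of 0.2 = 0 (operand ≠ 0)
  Gödel value = 0
Łukasiewicz evaluation:
  ¬p1: Łukasiewicz ¬ gives 1 − 0.6 = 0.4
  ¬¬p1: Łukasiewicz ¬ gives 1 − 0.4 = 0.6
  ¬¬¬p1: Łukasiewicz ¬ gives 1 − 0.6 = 0.4
  (p2 ∨ ¬¬¬p1) = max(0.2, 0.4) = 0.4
  ¬(p2 ∨ ¬¬¬p1): Łukasiewicz ¬ gives 1 − 0.4 = 0.6
  Łukasiewicz value = 0.6
Difference: 0 − 0.6 = -0.60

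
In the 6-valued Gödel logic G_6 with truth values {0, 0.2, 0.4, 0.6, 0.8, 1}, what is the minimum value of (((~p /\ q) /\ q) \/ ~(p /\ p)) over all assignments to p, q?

The minimum is attained at p = 0.2, q = 0:
  ~p: Gödel ¬ of 0.2 = 0 (operand ≠ 0)
  (~p /\ q) = min(0, 0) = 0
  ((~p /\ q) /\ q) = min(0, 0) = 0
  (p /\ p) = min(0.2, 0.2) = 0.2
  ~(p /\ p): Gödel ¬ of 0.2 = 0 (operand ≠ 0)
  (((~p /\ q) /\ q) \/ ~(p /\ p)) = max(0, 0) = 0
Checking all 36 assignments confirms none give a value below 0.00.

0.00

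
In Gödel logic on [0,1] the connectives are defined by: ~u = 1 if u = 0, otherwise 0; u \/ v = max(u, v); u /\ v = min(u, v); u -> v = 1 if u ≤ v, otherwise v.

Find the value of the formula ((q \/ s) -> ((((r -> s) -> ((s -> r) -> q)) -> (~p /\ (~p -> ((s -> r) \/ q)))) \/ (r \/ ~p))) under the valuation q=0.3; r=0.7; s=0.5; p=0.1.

1.00

(q \/ s) = max(0.3, 0.5) = 0.5
(r -> s): 0.7 > 0.5, so result = 0.5
(s -> r): 0.5 ≤ 0.7, so result = 1
((s -> r) -> q): 1 > 0.3, so result = 0.3
((r -> s) -> ((s -> r) -> q)): 0.5 > 0.3, so result = 0.3
~p: Gödel ¬ of 0.1 = 0 (operand ≠ 0)
~p: Gödel ¬ of 0.1 = 0 (operand ≠ 0)
(s -> r): 0.5 ≤ 0.7, so result = 1
((s -> r) \/ q) = max(1, 0.3) = 1
(~p -> ((s -> r) \/ q)): 0 ≤ 1, so result = 1
(~p /\ (~p -> ((s -> r) \/ q))) = min(0, 1) = 0
(((r -> s) -> ((s -> r) -> q)) -> (~p /\ (~p -> ((s -> r) \/ q)))): 0.3 > 0, so result = 0
~p: Gödel ¬ of 0.1 = 0 (operand ≠ 0)
(r \/ ~p) = max(0.7, 0) = 0.7
((((r -> s) -> ((s -> r) -> q)) -> (~p /\ (~p -> ((s -> r) \/ q)))) \/ (r \/ ~p)) = max(0, 0.7) = 0.7
((q \/ s) -> ((((r -> s) -> ((s -> r) -> q)) -> (~p /\ (~p -> ((s -> r) \/ q)))) \/ (r \/ ~p))): 0.5 ≤ 0.7, so result = 1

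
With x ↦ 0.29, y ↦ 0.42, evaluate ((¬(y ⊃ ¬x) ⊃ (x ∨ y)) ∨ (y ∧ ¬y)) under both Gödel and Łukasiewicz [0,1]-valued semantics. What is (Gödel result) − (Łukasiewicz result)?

-0.58

Gödel evaluation:
  ¬x: Gödel ¬ of 0.29 = 0 (operand ≠ 0)
  (y ⊃ ¬x): 0.42 > 0, so result = 0
  ¬(y ⊃ ¬x): Gödel ¬ of 0 = 1 (operand is 0)
  (x ∨ y) = max(0.29, 0.42) = 0.42
  (¬(y ⊃ ¬x) ⊃ (x ∨ y)): 1 > 0.42, so result = 0.42
  ¬y: Gödel ¬ of 0.42 = 0 (operand ≠ 0)
  (y ∧ ¬y) = min(0.42, 0) = 0
  ((¬(y ⊃ ¬x) ⊃ (x ∨ y)) ∨ (y ∧ ¬y)) = max(0.42, 0) = 0.42
  Gödel value = 0.42
Łukasiewicz evaluation:
  ¬x: Łukasiewicz ¬ gives 1 − 0.29 = 0.71
  (y ⊃ ¬x): min(1, 1 − 0.42 + 0.71) = 1
  ¬(y ⊃ ¬x): Łukasiewicz ¬ gives 1 − 1 = 0
  (x ∨ y) = max(0.29, 0.42) = 0.42
  (¬(y ⊃ ¬x) ⊃ (x ∨ y)): min(1, 1 − 0 + 0.42) = 1
  ¬y: Łukasiewicz ¬ gives 1 − 0.42 = 0.58
  (y ∧ ¬y) = min(0.42, 0.58) = 0.42
  ((¬(y ⊃ ¬x) ⊃ (x ∨ y)) ∨ (y ∧ ¬y)) = max(1, 0.42) = 1
  Łukasiewicz value = 1
Difference: 0.42 − 1 = -0.58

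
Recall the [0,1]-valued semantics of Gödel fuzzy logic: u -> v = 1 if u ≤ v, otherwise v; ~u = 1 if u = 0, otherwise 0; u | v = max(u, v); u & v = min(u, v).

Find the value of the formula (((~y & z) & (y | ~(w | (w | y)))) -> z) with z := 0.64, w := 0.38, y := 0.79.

1.00

~y: Gödel ¬ of 0.79 = 0 (operand ≠ 0)
(~y & z) = min(0, 0.64) = 0
(w | y) = max(0.38, 0.79) = 0.79
(w | (w | y)) = max(0.38, 0.79) = 0.79
~(w | (w | y)): Gödel ¬ of 0.79 = 0 (operand ≠ 0)
(y | ~(w | (w | y))) = max(0.79, 0) = 0.79
((~y & z) & (y | ~(w | (w | y)))) = min(0, 0.79) = 0
(((~y & z) & (y | ~(w | (w | y)))) -> z): 0 ≤ 0.64, so result = 1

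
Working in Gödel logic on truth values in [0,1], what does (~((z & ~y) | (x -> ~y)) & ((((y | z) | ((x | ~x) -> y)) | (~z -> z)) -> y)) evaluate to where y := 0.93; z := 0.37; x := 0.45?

~y: Gödel ¬ of 0.93 = 0 (operand ≠ 0)
(z & ~y) = min(0.37, 0) = 0
~y: Gödel ¬ of 0.93 = 0 (operand ≠ 0)
(x -> ~y): 0.45 > 0, so result = 0
((z & ~y) | (x -> ~y)) = max(0, 0) = 0
~((z & ~y) | (x -> ~y)): Gödel ¬ of 0 = 1 (operand is 0)
(y | z) = max(0.93, 0.37) = 0.93
~x: Gödel ¬ of 0.45 = 0 (operand ≠ 0)
(x | ~x) = max(0.45, 0) = 0.45
((x | ~x) -> y): 0.45 ≤ 0.93, so result = 1
((y | z) | ((x | ~x) -> y)) = max(0.93, 1) = 1
~z: Gödel ¬ of 0.37 = 0 (operand ≠ 0)
(~z -> z): 0 ≤ 0.37, so result = 1
(((y | z) | ((x | ~x) -> y)) | (~z -> z)) = max(1, 1) = 1
((((y | z) | ((x | ~x) -> y)) | (~z -> z)) -> y): 1 > 0.93, so result = 0.93
(~((z & ~y) | (x -> ~y)) & ((((y | z) | ((x | ~x) -> y)) | (~z -> z)) -> y)) = min(1, 0.93) = 0.93

0.93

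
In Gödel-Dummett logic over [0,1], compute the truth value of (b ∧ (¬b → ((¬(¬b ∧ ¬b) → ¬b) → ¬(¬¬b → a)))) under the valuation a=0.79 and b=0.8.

0.80

¬b: Gödel ¬ of 0.8 = 0 (operand ≠ 0)
¬b: Gödel ¬ of 0.8 = 0 (operand ≠ 0)
¬b: Gödel ¬ of 0.8 = 0 (operand ≠ 0)
(¬b ∧ ¬b) = min(0, 0) = 0
¬(¬b ∧ ¬b): Gödel ¬ of 0 = 1 (operand is 0)
¬b: Gödel ¬ of 0.8 = 0 (operand ≠ 0)
(¬(¬b ∧ ¬b) → ¬b): 1 > 0, so result = 0
¬b: Gödel ¬ of 0.8 = 0 (operand ≠ 0)
¬¬b: Gödel ¬ of 0 = 1 (operand is 0)
(¬¬b → a): 1 > 0.79, so result = 0.79
¬(¬¬b → a): Gödel ¬ of 0.79 = 0 (operand ≠ 0)
((¬(¬b ∧ ¬b) → ¬b) → ¬(¬¬b → a)): 0 ≤ 0, so result = 1
(¬b → ((¬(¬b ∧ ¬b) → ¬b) → ¬(¬¬b → a))): 0 ≤ 1, so result = 1
(b ∧ (¬b → ((¬(¬b ∧ ¬b) → ¬b) → ¬(¬¬b → a)))) = min(0.8, 1) = 0.8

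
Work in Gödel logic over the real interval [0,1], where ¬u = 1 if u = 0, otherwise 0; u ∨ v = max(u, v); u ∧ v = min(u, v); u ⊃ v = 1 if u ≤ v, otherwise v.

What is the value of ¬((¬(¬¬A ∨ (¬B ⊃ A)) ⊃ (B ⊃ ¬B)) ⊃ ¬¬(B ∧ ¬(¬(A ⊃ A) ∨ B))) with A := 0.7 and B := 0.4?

¬A: Gödel ¬ of 0.7 = 0 (operand ≠ 0)
¬¬A: Gödel ¬ of 0 = 1 (operand is 0)
¬B: Gödel ¬ of 0.4 = 0 (operand ≠ 0)
(¬B ⊃ A): 0 ≤ 0.7, so result = 1
(¬¬A ∨ (¬B ⊃ A)) = max(1, 1) = 1
¬(¬¬A ∨ (¬B ⊃ A)): Gödel ¬ of 1 = 0 (operand ≠ 0)
¬B: Gödel ¬ of 0.4 = 0 (operand ≠ 0)
(B ⊃ ¬B): 0.4 > 0, so result = 0
(¬(¬¬A ∨ (¬B ⊃ A)) ⊃ (B ⊃ ¬B)): 0 ≤ 0, so result = 1
(A ⊃ A): 0.7 ≤ 0.7, so result = 1
¬(A ⊃ A): Gödel ¬ of 1 = 0 (operand ≠ 0)
(¬(A ⊃ A) ∨ B) = max(0, 0.4) = 0.4
¬(¬(A ⊃ A) ∨ B): Gödel ¬ of 0.4 = 0 (operand ≠ 0)
(B ∧ ¬(¬(A ⊃ A) ∨ B)) = min(0.4, 0) = 0
¬(B ∧ ¬(¬(A ⊃ A) ∨ B)): Gödel ¬ of 0 = 1 (operand is 0)
¬¬(B ∧ ¬(¬(A ⊃ A) ∨ B)): Gödel ¬ of 1 = 0 (operand ≠ 0)
((¬(¬¬A ∨ (¬B ⊃ A)) ⊃ (B ⊃ ¬B)) ⊃ ¬¬(B ∧ ¬(¬(A ⊃ A) ∨ B))): 1 > 0, so result = 0
¬((¬(¬¬A ∨ (¬B ⊃ A)) ⊃ (B ⊃ ¬B)) ⊃ ¬¬(B ∧ ¬(¬(A ⊃ A) ∨ B))): Gödel ¬ of 0 = 1 (operand is 0)

1.00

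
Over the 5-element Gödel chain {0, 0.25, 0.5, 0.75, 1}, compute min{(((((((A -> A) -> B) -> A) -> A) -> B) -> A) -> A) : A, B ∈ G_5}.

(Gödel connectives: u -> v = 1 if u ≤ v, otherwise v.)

0.25

The minimum is attained at A = 0.25, B = 0:
  (A -> A): 0.25 ≤ 0.25, so result = 1
  ((A -> A) -> B): 1 > 0, so result = 0
  (((A -> A) -> B) -> A): 0 ≤ 0.25, so result = 1
  ((((A -> A) -> B) -> A) -> A): 1 > 0.25, so result = 0.25
  (((((A -> A) -> B) -> A) -> A) -> B): 0.25 > 0, so result = 0
  ((((((A -> A) -> B) -> A) -> A) -> B) -> A): 0 ≤ 0.25, so result = 1
  (((((((A -> A) -> B) -> A) -> A) -> B) -> A) -> A): 1 > 0.25, so result = 0.25
Checking all 25 assignments confirms none give a value below 0.25.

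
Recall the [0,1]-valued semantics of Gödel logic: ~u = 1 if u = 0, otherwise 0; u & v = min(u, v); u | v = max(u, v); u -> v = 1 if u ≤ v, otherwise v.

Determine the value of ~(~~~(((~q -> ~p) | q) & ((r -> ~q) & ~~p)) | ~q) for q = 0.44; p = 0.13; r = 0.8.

~q: Gödel ¬ of 0.44 = 0 (operand ≠ 0)
~p: Gödel ¬ of 0.13 = 0 (operand ≠ 0)
(~q -> ~p): 0 ≤ 0, so result = 1
((~q -> ~p) | q) = max(1, 0.44) = 1
~q: Gödel ¬ of 0.44 = 0 (operand ≠ 0)
(r -> ~q): 0.8 > 0, so result = 0
~p: Gödel ¬ of 0.13 = 0 (operand ≠ 0)
~~p: Gödel ¬ of 0 = 1 (operand is 0)
((r -> ~q) & ~~p) = min(0, 1) = 0
(((~q -> ~p) | q) & ((r -> ~q) & ~~p)) = min(1, 0) = 0
~(((~q -> ~p) | q) & ((r -> ~q) & ~~p)): Gödel ¬ of 0 = 1 (operand is 0)
~~(((~q -> ~p) | q) & ((r -> ~q) & ~~p)): Gödel ¬ of 1 = 0 (operand ≠ 0)
~~~(((~q -> ~p) | q) & ((r -> ~q) & ~~p)): Gödel ¬ of 0 = 1 (operand is 0)
~q: Gödel ¬ of 0.44 = 0 (operand ≠ 0)
(~~~(((~q -> ~p) | q) & ((r -> ~q) & ~~p)) | ~q) = max(1, 0) = 1
~(~~~(((~q -> ~p) | q) & ((r -> ~q) & ~~p)) | ~q): Gödel ¬ of 1 = 0 (operand ≠ 0)

0.00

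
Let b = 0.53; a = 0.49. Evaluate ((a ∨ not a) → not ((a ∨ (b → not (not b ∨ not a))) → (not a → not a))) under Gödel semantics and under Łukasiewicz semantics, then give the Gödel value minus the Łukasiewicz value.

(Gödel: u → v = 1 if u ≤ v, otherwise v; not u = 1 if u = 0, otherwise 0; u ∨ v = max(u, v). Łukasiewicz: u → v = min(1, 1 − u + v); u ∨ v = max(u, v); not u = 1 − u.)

Gödel evaluation:
  not a: Gödel ¬ of 0.49 = 0 (operand ≠ 0)
  (a ∨ not a) = max(0.49, 0) = 0.49
  not b: Gödel ¬ of 0.53 = 0 (operand ≠ 0)
  not a: Gödel ¬ of 0.49 = 0 (operand ≠ 0)
  (not b ∨ not a) = max(0, 0) = 0
  not (not b ∨ not a): Gödel ¬ of 0 = 1 (operand is 0)
  (b → not (not b ∨ not a)): 0.53 ≤ 1, so result = 1
  (a ∨ (b → not (not b ∨ not a))) = max(0.49, 1) = 1
  not a: Gödel ¬ of 0.49 = 0 (operand ≠ 0)
  not a: Gödel ¬ of 0.49 = 0 (operand ≠ 0)
  (not a → not a): 0 ≤ 0, so result = 1
  ((a ∨ (b → not (not b ∨ not a))) → (not a → not a)): 1 ≤ 1, so result = 1
  not ((a ∨ (b → not (not b ∨ not a))) → (not a → not a)): Gödel ¬ of 1 = 0 (operand ≠ 0)
  ((a ∨ not a) → not ((a ∨ (b → not (not b ∨ not a))) → (not a → not a))): 0.49 > 0, so result = 0
  Gödel value = 0
Łukasiewicz evaluation:
  not a: Łukasiewicz ¬ gives 1 − 0.49 = 0.51
  (a ∨ not a) = max(0.49, 0.51) = 0.51
  not b: Łukasiewicz ¬ gives 1 − 0.53 = 0.47
  not a: Łukasiewicz ¬ gives 1 − 0.49 = 0.51
  (not b ∨ not a) = max(0.47, 0.51) = 0.51
  not (not b ∨ not a): Łukasiewicz ¬ gives 1 − 0.51 = 0.49
  (b → not (not b ∨ not a)): min(1, 1 − 0.53 + 0.49) = 0.96
  (a ∨ (b → not (not b ∨ not a))) = max(0.49, 0.96) = 0.96
  not a: Łukasiewicz ¬ gives 1 − 0.49 = 0.51
  not a: Łukasiewicz ¬ gives 1 − 0.49 = 0.51
  (not a → not a): min(1, 1 − 0.51 + 0.51) = 1
  ((a ∨ (b → not (not b ∨ not a))) → (not a → not a)): min(1, 1 − 0.96 + 1) = 1
  not ((a ∨ (b → not (not b ∨ not a))) → (not a → not a)): Łukasiewicz ¬ gives 1 − 1 = 0
  ((a ∨ not a) → not ((a ∨ (b → not (not b ∨ not a))) → (not a → not a))): min(1, 1 − 0.51 + 0) = 0.49
  Łukasiewicz value = 0.49
Difference: 0 − 0.49 = -0.49

-0.49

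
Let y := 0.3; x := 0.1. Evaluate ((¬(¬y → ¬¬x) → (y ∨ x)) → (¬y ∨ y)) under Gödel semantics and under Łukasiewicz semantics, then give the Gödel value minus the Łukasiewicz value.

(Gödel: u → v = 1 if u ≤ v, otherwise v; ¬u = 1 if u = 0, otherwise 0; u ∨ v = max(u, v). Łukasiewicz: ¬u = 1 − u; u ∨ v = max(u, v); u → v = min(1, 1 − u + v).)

-0.70

Gödel evaluation:
  ¬y: Gödel ¬ of 0.3 = 0 (operand ≠ 0)
  ¬x: Gödel ¬ of 0.1 = 0 (operand ≠ 0)
  ¬¬x: Gödel ¬ of 0 = 1 (operand is 0)
  (¬y → ¬¬x): 0 ≤ 1, so result = 1
  ¬(¬y → ¬¬x): Gödel ¬ of 1 = 0 (operand ≠ 0)
  (y ∨ x) = max(0.3, 0.1) = 0.3
  (¬(¬y → ¬¬x) → (y ∨ x)): 0 ≤ 0.3, so result = 1
  ¬y: Gödel ¬ of 0.3 = 0 (operand ≠ 0)
  (¬y ∨ y) = max(0, 0.3) = 0.3
  ((¬(¬y → ¬¬x) → (y ∨ x)) → (¬y ∨ y)): 1 > 0.3, so result = 0.3
  Gödel value = 0.3
Łukasiewicz evaluation:
  ¬y: Łukasiewicz ¬ gives 1 − 0.3 = 0.7
  ¬x: Łukasiewicz ¬ gives 1 − 0.1 = 0.9
  ¬¬x: Łukasiewicz ¬ gives 1 − 0.9 = 0.1
  (¬y → ¬¬x): min(1, 1 − 0.7 + 0.1) = 0.4
  ¬(¬y → ¬¬x): Łukasiewicz ¬ gives 1 − 0.4 = 0.6
  (y ∨ x) = max(0.3, 0.1) = 0.3
  (¬(¬y → ¬¬x) → (y ∨ x)): min(1, 1 − 0.6 + 0.3) = 0.7
  ¬y: Łukasiewicz ¬ gives 1 − 0.3 = 0.7
  (¬y ∨ y) = max(0.7, 0.3) = 0.7
  ((¬(¬y → ¬¬x) → (y ∨ x)) → (¬y ∨ y)): min(1, 1 − 0.7 + 0.7) = 1
  Łukasiewicz value = 1
Difference: 0.3 − 1 = -0.70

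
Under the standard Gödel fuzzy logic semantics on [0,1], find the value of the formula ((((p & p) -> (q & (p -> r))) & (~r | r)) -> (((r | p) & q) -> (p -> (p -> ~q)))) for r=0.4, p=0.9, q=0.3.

(p & p) = min(0.9, 0.9) = 0.9
(p -> r): 0.9 > 0.4, so result = 0.4
(q & (p -> r)) = min(0.3, 0.4) = 0.3
((p & p) -> (q & (p -> r))): 0.9 > 0.3, so result = 0.3
~r: Gödel ¬ of 0.4 = 0 (operand ≠ 0)
(~r | r) = max(0, 0.4) = 0.4
(((p & p) -> (q & (p -> r))) & (~r | r)) = min(0.3, 0.4) = 0.3
(r | p) = max(0.4, 0.9) = 0.9
((r | p) & q) = min(0.9, 0.3) = 0.3
~q: Gödel ¬ of 0.3 = 0 (operand ≠ 0)
(p -> ~q): 0.9 > 0, so result = 0
(p -> (p -> ~q)): 0.9 > 0, so result = 0
(((r | p) & q) -> (p -> (p -> ~q))): 0.3 > 0, so result = 0
((((p & p) -> (q & (p -> r))) & (~r | r)) -> (((r | p) & q) -> (p -> (p -> ~q)))): 0.3 > 0, so result = 0

0.00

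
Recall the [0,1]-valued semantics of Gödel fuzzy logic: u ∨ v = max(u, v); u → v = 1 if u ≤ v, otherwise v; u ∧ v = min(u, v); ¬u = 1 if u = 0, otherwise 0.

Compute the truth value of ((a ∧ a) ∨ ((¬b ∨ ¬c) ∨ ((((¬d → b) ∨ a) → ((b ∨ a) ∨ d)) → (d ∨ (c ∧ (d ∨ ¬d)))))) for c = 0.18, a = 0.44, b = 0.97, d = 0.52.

(a ∧ a) = min(0.44, 0.44) = 0.44
¬b: Gödel ¬ of 0.97 = 0 (operand ≠ 0)
¬c: Gödel ¬ of 0.18 = 0 (operand ≠ 0)
(¬b ∨ ¬c) = max(0, 0) = 0
¬d: Gödel ¬ of 0.52 = 0 (operand ≠ 0)
(¬d → b): 0 ≤ 0.97, so result = 1
((¬d → b) ∨ a) = max(1, 0.44) = 1
(b ∨ a) = max(0.97, 0.44) = 0.97
((b ∨ a) ∨ d) = max(0.97, 0.52) = 0.97
(((¬d → b) ∨ a) → ((b ∨ a) ∨ d)): 1 > 0.97, so result = 0.97
¬d: Gödel ¬ of 0.52 = 0 (operand ≠ 0)
(d ∨ ¬d) = max(0.52, 0) = 0.52
(c ∧ (d ∨ ¬d)) = min(0.18, 0.52) = 0.18
(d ∨ (c ∧ (d ∨ ¬d))) = max(0.52, 0.18) = 0.52
((((¬d → b) ∨ a) → ((b ∨ a) ∨ d)) → (d ∨ (c ∧ (d ∨ ¬d)))): 0.97 > 0.52, so result = 0.52
((¬b ∨ ¬c) ∨ ((((¬d → b) ∨ a) → ((b ∨ a) ∨ d)) → (d ∨ (c ∧ (d ∨ ¬d))))) = max(0, 0.52) = 0.52
((a ∧ a) ∨ ((¬b ∨ ¬c) ∨ ((((¬d → b) ∨ a) → ((b ∨ a) ∨ d)) → (d ∨ (c ∧ (d ∨ ¬d)))))) = max(0.44, 0.52) = 0.52

0.52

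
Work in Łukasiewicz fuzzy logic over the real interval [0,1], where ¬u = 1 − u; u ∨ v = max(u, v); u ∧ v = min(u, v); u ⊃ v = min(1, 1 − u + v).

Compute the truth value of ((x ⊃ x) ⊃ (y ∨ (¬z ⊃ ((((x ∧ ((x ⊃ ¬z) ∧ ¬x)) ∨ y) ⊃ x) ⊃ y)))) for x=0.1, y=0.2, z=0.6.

(x ⊃ x): min(1, 1 − 0.1 + 0.1) = 1
¬z: Łukasiewicz ¬ gives 1 − 0.6 = 0.4
¬z: Łukasiewicz ¬ gives 1 − 0.6 = 0.4
(x ⊃ ¬z): min(1, 1 − 0.1 + 0.4) = 1
¬x: Łukasiewicz ¬ gives 1 − 0.1 = 0.9
((x ⊃ ¬z) ∧ ¬x) = min(1, 0.9) = 0.9
(x ∧ ((x ⊃ ¬z) ∧ ¬x)) = min(0.1, 0.9) = 0.1
((x ∧ ((x ⊃ ¬z) ∧ ¬x)) ∨ y) = max(0.1, 0.2) = 0.2
(((x ∧ ((x ⊃ ¬z) ∧ ¬x)) ∨ y) ⊃ x): min(1, 1 − 0.2 + 0.1) = 0.9
((((x ∧ ((x ⊃ ¬z) ∧ ¬x)) ∨ y) ⊃ x) ⊃ y): min(1, 1 − 0.9 + 0.2) = 0.3
(¬z ⊃ ((((x ∧ ((x ⊃ ¬z) ∧ ¬x)) ∨ y) ⊃ x) ⊃ y)): min(1, 1 − 0.4 + 0.3) = 0.9
(y ∨ (¬z ⊃ ((((x ∧ ((x ⊃ ¬z) ∧ ¬x)) ∨ y) ⊃ x) ⊃ y))) = max(0.2, 0.9) = 0.9
((x ⊃ x) ⊃ (y ∨ (¬z ⊃ ((((x ∧ ((x ⊃ ¬z) ∧ ¬x)) ∨ y) ⊃ x) ⊃ y)))): min(1, 1 − 1 + 0.9) = 0.9

0.90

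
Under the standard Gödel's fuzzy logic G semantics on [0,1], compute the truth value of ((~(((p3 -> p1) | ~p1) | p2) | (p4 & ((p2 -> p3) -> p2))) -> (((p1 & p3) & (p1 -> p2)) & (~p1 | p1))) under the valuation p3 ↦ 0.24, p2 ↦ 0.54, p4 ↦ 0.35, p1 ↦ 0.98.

(p3 -> p1): 0.24 ≤ 0.98, so result = 1
~p1: Gödel ¬ of 0.98 = 0 (operand ≠ 0)
((p3 -> p1) | ~p1) = max(1, 0) = 1
(((p3 -> p1) | ~p1) | p2) = max(1, 0.54) = 1
~(((p3 -> p1) | ~p1) | p2): Gödel ¬ of 1 = 0 (operand ≠ 0)
(p2 -> p3): 0.54 > 0.24, so result = 0.24
((p2 -> p3) -> p2): 0.24 ≤ 0.54, so result = 1
(p4 & ((p2 -> p3) -> p2)) = min(0.35, 1) = 0.35
(~(((p3 -> p1) | ~p1) | p2) | (p4 & ((p2 -> p3) -> p2))) = max(0, 0.35) = 0.35
(p1 & p3) = min(0.98, 0.24) = 0.24
(p1 -> p2): 0.98 > 0.54, so result = 0.54
((p1 & p3) & (p1 -> p2)) = min(0.24, 0.54) = 0.24
~p1: Gödel ¬ of 0.98 = 0 (operand ≠ 0)
(~p1 | p1) = max(0, 0.98) = 0.98
(((p1 & p3) & (p1 -> p2)) & (~p1 | p1)) = min(0.24, 0.98) = 0.24
((~(((p3 -> p1) | ~p1) | p2) | (p4 & ((p2 -> p3) -> p2))) -> (((p1 & p3) & (p1 -> p2)) & (~p1 | p1))): 0.35 > 0.24, so result = 0.24

0.24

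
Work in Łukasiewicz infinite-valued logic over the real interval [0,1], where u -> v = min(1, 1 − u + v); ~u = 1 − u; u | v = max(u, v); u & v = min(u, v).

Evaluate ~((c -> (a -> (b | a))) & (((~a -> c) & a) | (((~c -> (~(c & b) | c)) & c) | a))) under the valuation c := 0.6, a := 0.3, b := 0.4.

(b | a) = max(0.4, 0.3) = 0.4
(a -> (b | a)): min(1, 1 − 0.3 + 0.4) = 1
(c -> (a -> (b | a))): min(1, 1 − 0.6 + 1) = 1
~a: Łukasiewicz ¬ gives 1 − 0.3 = 0.7
(~a -> c): min(1, 1 − 0.7 + 0.6) = 0.9
((~a -> c) & a) = min(0.9, 0.3) = 0.3
~c: Łukasiewicz ¬ gives 1 − 0.6 = 0.4
(c & b) = min(0.6, 0.4) = 0.4
~(c & b): Łukasiewicz ¬ gives 1 − 0.4 = 0.6
(~(c & b) | c) = max(0.6, 0.6) = 0.6
(~c -> (~(c & b) | c)): min(1, 1 − 0.4 + 0.6) = 1
((~c -> (~(c & b) | c)) & c) = min(1, 0.6) = 0.6
(((~c -> (~(c & b) | c)) & c) | a) = max(0.6, 0.3) = 0.6
(((~a -> c) & a) | (((~c -> (~(c & b) | c)) & c) | a)) = max(0.3, 0.6) = 0.6
((c -> (a -> (b | a))) & (((~a -> c) & a) | (((~c -> (~(c & b) | c)) & c) | a))) = min(1, 0.6) = 0.6
~((c -> (a -> (b | a))) & (((~a -> c) & a) | (((~c -> (~(c & b) | c)) & c) | a))): Łukasiewicz ¬ gives 1 − 0.6 = 0.4

0.40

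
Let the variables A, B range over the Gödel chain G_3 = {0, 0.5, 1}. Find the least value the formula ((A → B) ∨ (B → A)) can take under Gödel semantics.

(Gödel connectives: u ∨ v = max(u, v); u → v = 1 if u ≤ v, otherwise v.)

Every assignment gives 1. For instance at A = 0, B = 0:
  (A → B): 0 ≤ 0, so result = 1
  (B → A): 0 ≤ 0, so result = 1
  ((A → B) ∨ (B → A)) = max(1, 1) = 1
All 9 assignments give value 1 — the formula is a G_3-tautology.

1.00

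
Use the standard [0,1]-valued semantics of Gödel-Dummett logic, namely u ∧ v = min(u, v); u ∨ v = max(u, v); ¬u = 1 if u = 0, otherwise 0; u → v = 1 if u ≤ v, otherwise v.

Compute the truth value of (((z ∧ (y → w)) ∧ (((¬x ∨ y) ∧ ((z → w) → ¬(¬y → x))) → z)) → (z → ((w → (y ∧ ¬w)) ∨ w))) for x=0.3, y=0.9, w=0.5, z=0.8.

1.00

(y → w): 0.9 > 0.5, so result = 0.5
(z ∧ (y → w)) = min(0.8, 0.5) = 0.5
¬x: Gödel ¬ of 0.3 = 0 (operand ≠ 0)
(¬x ∨ y) = max(0, 0.9) = 0.9
(z → w): 0.8 > 0.5, so result = 0.5
¬y: Gödel ¬ of 0.9 = 0 (operand ≠ 0)
(¬y → x): 0 ≤ 0.3, so result = 1
¬(¬y → x): Gödel ¬ of 1 = 0 (operand ≠ 0)
((z → w) → ¬(¬y → x)): 0.5 > 0, so result = 0
((¬x ∨ y) ∧ ((z → w) → ¬(¬y → x))) = min(0.9, 0) = 0
(((¬x ∨ y) ∧ ((z → w) → ¬(¬y → x))) → z): 0 ≤ 0.8, so result = 1
((z ∧ (y → w)) ∧ (((¬x ∨ y) ∧ ((z → w) → ¬(¬y → x))) → z)) = min(0.5, 1) = 0.5
¬w: Gödel ¬ of 0.5 = 0 (operand ≠ 0)
(y ∧ ¬w) = min(0.9, 0) = 0
(w → (y ∧ ¬w)): 0.5 > 0, so result = 0
((w → (y ∧ ¬w)) ∨ w) = max(0, 0.5) = 0.5
(z → ((w → (y ∧ ¬w)) ∨ w)): 0.8 > 0.5, so result = 0.5
(((z ∧ (y → w)) ∧ (((¬x ∨ y) ∧ ((z → w) → ¬(¬y → x))) → z)) → (z → ((w → (y ∧ ¬w)) ∨ w))): 0.5 ≤ 0.5, so result = 1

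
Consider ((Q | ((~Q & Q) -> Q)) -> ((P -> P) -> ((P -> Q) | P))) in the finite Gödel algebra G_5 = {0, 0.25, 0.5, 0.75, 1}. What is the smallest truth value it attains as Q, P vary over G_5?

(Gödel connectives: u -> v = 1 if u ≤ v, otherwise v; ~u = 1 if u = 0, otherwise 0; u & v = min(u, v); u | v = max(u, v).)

The minimum is attained at Q = 0, P = 0.25:
  ~Q: Gödel ¬ of 0 = 1 (operand is 0)
  (~Q & Q) = min(1, 0) = 0
  ((~Q & Q) -> Q): 0 ≤ 0, so result = 1
  (Q | ((~Q & Q) -> Q)) = max(0, 1) = 1
  (P -> P): 0.25 ≤ 0.25, so result = 1
  (P -> Q): 0.25 > 0, so result = 0
  ((P -> Q) | P) = max(0, 0.25) = 0.25
  ((P -> P) -> ((P -> Q) | P)): 1 > 0.25, so result = 0.25
  ((Q | ((~Q & Q) -> Q)) -> ((P -> P) -> ((P -> Q) | P))): 1 > 0.25, so result = 0.25
Checking all 25 assignments confirms none give a value below 0.25.

0.25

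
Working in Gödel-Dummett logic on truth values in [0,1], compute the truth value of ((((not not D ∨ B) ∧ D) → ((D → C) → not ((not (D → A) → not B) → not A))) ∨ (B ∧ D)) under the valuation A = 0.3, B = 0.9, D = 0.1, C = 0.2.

1.00

not D: Gödel ¬ of 0.1 = 0 (operand ≠ 0)
not not D: Gödel ¬ of 0 = 1 (operand is 0)
(not not D ∨ B) = max(1, 0.9) = 1
((not not D ∨ B) ∧ D) = min(1, 0.1) = 0.1
(D → C): 0.1 ≤ 0.2, so result = 1
(D → A): 0.1 ≤ 0.3, so result = 1
not (D → A): Gödel ¬ of 1 = 0 (operand ≠ 0)
not B: Gödel ¬ of 0.9 = 0 (operand ≠ 0)
(not (D → A) → not B): 0 ≤ 0, so result = 1
not A: Gödel ¬ of 0.3 = 0 (operand ≠ 0)
((not (D → A) → not B) → not A): 1 > 0, so result = 0
not ((not (D → A) → not B) → not A): Gödel ¬ of 0 = 1 (operand is 0)
((D → C) → not ((not (D → A) → not B) → not A)): 1 ≤ 1, so result = 1
(((not not D ∨ B) ∧ D) → ((D → C) → not ((not (D → A) → not B) → not A))): 0.1 ≤ 1, so result = 1
(B ∧ D) = min(0.9, 0.1) = 0.1
((((not not D ∨ B) ∧ D) → ((D → C) → not ((not (D → A) → not B) → not A))) ∨ (B ∧ D)) = max(1, 0.1) = 1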